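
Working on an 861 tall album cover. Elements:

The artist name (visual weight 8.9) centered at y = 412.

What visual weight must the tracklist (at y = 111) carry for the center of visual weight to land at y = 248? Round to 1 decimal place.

The single fixed element contributes weight 8.9, moment 8.9·412 = 3666.8.
Balance at y = 248 requires (3666.8 + w·111) / (8.9 + w) = 248.
Solving: w = (248·8.9 − 3666.8) / (111 − 248) = -1459.6 / -137 ≈ 10.65.

w ≈ 10.7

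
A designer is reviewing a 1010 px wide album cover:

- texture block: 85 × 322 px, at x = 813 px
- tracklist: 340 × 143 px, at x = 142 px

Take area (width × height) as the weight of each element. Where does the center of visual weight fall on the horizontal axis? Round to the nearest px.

x ≈ 384

Taking area as weight: texture block 85·322 = 27370, tracklist 340·143 = 48620. Sum 75990.
x: (27370·813 + 48620·142) / 75990 = 29155850 / 75990 ≈ 383.68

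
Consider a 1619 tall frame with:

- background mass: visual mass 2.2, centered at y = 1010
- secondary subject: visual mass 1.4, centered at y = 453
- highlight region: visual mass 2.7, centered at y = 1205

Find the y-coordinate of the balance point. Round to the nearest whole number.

Σw = 2.2 + 1.4 + 2.7 = 6.3.
Σw·y = 2.2·1010 + 1.4·453 + 2.7·1205 = 6109.7, so ȳ = 6109.7/6.3 ≈ 969.79.

y ≈ 970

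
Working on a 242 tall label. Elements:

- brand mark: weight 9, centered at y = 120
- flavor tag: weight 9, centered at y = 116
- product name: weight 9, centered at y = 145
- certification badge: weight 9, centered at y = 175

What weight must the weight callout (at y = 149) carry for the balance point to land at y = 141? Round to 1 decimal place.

Existing Σw = 36 (9 + 9 + 9 + 9); existing moment 9·120 + 9·116 + 9·145 + 9·175 = 5004.
For the centroid to hit 141: (5004 + w·149) / (36 + w) = 141.
Rearranging, w·(149 − 141) = 141·36 − 5004 = 72, so w ≈ 72/8 = 9.00.

w ≈ 9.0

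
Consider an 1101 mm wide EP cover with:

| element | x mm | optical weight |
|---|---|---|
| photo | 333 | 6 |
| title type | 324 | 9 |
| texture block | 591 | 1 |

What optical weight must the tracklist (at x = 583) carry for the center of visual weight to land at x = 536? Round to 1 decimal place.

w ≈ 65.3

Existing Σw = 16 (6 + 9 + 1); existing moment 6·333 + 9·324 + 1·591 = 5505.
For the centroid to hit 536: (5505 + w·583) / (16 + w) = 536.
Solving: w = (536·16 − 5505) / (583 − 536) = 3071 / 47 ≈ 65.34.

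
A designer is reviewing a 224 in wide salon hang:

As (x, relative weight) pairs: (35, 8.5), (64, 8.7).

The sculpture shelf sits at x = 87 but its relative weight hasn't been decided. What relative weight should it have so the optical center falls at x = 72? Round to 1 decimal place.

Known weights sum to 8.5 + 8.7 = 17.2; their moment is 8.5·35 + 8.7·64 = 854.3.
Set Σw·x/Σw = 72: (854.3 + 87w) = 72·(17.2 + w).
Rearranging, w·(87 − 72) = 72·17.2 − 854.3 = 384.1, so w ≈ 384.1/15 = 25.61.

w ≈ 25.6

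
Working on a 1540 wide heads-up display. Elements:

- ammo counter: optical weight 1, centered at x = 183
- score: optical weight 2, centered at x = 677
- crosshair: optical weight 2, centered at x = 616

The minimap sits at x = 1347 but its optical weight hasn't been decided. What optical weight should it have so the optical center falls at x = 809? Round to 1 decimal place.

w ≈ 2.4

Fixed elements: Σw = 1 + 2 + 2 = 5, Σw·x = 1·183 + 2·677 + 2·616 = 2769.
Set Σw·x/Σw = 809: (2769 + 1347w) = 809·(5 + w).
So w = (809·5 − 2769)/(1347 − 809) = 1276/538 ≈ 2.37.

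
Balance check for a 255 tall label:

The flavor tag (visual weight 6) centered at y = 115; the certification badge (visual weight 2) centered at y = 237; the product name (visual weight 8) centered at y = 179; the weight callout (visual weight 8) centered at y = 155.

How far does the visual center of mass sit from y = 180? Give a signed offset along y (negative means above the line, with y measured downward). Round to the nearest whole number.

Total weight = 6 + 2 + 8 + 8 = 24.
y-moment: 6·115 + 2·237 + 8·179 + 8·155 = 3836; centroid 3836/24 ≈ 159.83.
Difference: 159.83 − 180 ≈ -20.17.

≈ -20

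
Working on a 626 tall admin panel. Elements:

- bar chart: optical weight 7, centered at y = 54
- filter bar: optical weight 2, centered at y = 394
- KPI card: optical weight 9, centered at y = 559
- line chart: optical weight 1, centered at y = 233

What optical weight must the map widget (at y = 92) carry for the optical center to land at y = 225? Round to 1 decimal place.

w ≈ 16.2

Known weights sum to 7 + 2 + 9 + 1 = 19; their moment is 7·54 + 2·394 + 9·559 + 1·233 = 6430.
Set Σw·y/Σw = 225: (6430 + 92w) = 225·(19 + w).
Rearranging, w·(92 − 225) = 225·19 − 6430 = -2155, so w ≈ -2155/-133 = 16.20.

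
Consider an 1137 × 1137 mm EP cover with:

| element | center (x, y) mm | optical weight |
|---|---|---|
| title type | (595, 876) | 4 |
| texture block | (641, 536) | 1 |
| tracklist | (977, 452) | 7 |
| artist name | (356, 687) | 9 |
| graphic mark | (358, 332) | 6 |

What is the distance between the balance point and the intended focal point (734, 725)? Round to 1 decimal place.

Total weight = 4 + 1 + 7 + 9 + 6 = 27.
x-moment: 4·595 + 1·641 + 7·977 + 9·356 + 6·358 = 15212; centroid 15212/27 ≈ 563.41.
y-moment: 4·876 + 1·536 + 7·452 + 9·687 + 6·332 = 15379; centroid 15379/27 ≈ 569.59.
Offset from (734, 725): Δx ≈ -170.59, Δy ≈ -155.41; distance = √(Δx² + Δy²) ≈ 230.77.

≈ 230.8 mm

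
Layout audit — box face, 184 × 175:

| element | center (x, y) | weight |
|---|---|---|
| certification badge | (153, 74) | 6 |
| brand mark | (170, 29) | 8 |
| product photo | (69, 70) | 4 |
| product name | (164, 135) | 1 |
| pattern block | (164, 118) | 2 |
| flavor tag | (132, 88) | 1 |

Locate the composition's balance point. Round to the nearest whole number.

(144, 64)

Total weight = 6 + 8 + 4 + 1 + 2 + 1 = 22.
x: moment 3178 / weight 22 ≈ 144.45
y: moment 1415 / weight 22 ≈ 64.32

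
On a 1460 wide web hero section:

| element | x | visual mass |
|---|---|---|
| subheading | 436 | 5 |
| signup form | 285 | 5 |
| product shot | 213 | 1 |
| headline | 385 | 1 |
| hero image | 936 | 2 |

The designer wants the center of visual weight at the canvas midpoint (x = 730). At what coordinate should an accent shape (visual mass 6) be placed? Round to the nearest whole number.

x ≈ 1421

With the accent shape, Σw becomes 5 + 5 + 1 + 1 + 2 + 6 = 20.
x: need Σw·x = 20·730 = 14600. Existing = 5·436 + 5·285 + 1·213 + 1·385 + 2·936 = 6075. Remainder 8525 / 6 ≈ 1420.83.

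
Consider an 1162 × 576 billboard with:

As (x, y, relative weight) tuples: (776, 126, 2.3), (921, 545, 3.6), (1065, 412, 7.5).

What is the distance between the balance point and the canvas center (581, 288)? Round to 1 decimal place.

Weights sum to 2.3 + 3.6 + 7.5 = 13.4.
Σw·x = 2.3·776 + 3.6·921 + 7.5·1065 = 13087.9, so x̄ = 13087.9/13.4 ≈ 976.71.
Σw·y = 2.3·126 + 3.6·545 + 7.5·412 = 5341.8, so ȳ = 5341.8/13.4 ≈ 398.64.
From (581, 288): dx = 395.71, dy = 110.64, so the distance is √(dx²+dy²) ≈ 410.89.

≈ 410.9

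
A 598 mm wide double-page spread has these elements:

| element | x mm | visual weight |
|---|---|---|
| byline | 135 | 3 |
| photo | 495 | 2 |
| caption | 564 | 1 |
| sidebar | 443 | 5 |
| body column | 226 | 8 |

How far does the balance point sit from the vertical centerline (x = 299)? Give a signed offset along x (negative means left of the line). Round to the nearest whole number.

≈ 16 mm

Σw = 3 + 2 + 1 + 5 + 8 = 19.
Σw·x = 3·135 + 2·495 + 1·564 + 5·443 + 8·226 = 5982, so x̄ = 5982/19 ≈ 314.84.
Offset from x = 299: 314.84 − 299 ≈ 15.84.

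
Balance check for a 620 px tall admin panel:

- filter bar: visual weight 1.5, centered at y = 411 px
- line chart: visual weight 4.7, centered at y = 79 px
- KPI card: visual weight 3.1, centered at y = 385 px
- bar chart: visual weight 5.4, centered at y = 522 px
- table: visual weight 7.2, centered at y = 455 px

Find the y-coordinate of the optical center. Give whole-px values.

y ≈ 378

Σw = 1.5 + 4.7 + 3.1 + 5.4 + 7.2 = 21.9.
y-moment: 1.5·411 + 4.7·79 + 3.1·385 + 5.4·522 + 7.2·455 = 8276.1; centroid 8276.1/21.9 ≈ 377.90.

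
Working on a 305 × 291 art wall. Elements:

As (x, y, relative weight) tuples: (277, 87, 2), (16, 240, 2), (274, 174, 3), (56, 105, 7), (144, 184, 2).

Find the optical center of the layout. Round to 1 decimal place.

Total weight = 2 + 2 + 3 + 7 + 2 = 16.
x: (2·277 + 2·16 + 3·274 + 7·56 + 2·144) / 16 = 2088 / 16 ≈ 130.50
y: (2·87 + 2·240 + 3·174 + 7·105 + 2·184) / 16 = 2279 / 16 ≈ 142.44

(130.5, 142.4)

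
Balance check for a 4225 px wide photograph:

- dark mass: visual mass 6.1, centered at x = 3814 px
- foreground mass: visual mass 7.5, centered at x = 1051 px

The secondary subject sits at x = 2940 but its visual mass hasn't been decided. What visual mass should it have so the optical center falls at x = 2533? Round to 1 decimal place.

w ≈ 8.1

Existing Σw = 13.6 (6.1 + 7.5); existing moment 6.1·3814 + 7.5·1051 = 31147.9.
For the centroid to hit 2533: (31147.9 + w·2940) / (13.6 + w) = 2533.
Solving: w = (2533·13.6 − 31147.9) / (2940 − 2533) = 3300.9 / 407 ≈ 8.11.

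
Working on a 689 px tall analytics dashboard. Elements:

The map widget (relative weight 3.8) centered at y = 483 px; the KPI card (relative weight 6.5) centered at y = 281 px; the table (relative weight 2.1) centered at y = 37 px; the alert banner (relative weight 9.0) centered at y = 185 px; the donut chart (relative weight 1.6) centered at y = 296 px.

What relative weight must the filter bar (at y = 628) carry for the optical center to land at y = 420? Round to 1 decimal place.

Known weights sum to 3.8 + 6.5 + 2.1 + 9.0 + 1.6 = 23.0; their moment is 3.8·483 + 6.5·281 + 2.1·37 + 9.0·185 + 1.6·296 = 5878.2.
For the centroid to hit 420: (5878.2 + w·628) / (23.0 + w) = 420.
Rearranging, w·(628 − 420) = 420·23.0 − 5878.2 = 3781.8, so w ≈ 3781.8/208 = 18.18.

w ≈ 18.2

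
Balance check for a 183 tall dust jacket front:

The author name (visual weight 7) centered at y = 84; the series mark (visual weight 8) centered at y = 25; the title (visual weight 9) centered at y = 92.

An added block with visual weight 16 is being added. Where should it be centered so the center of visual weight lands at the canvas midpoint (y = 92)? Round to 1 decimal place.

With the added block, Σw becomes 7 + 8 + 9 + 16 = 40.
Along y: (1616 + 16·y) / 40 = 92 (existing moment 7·84 + 8·25 + 9·92 = 1616) ⇒ y = (3680 − 1616) / 16 ≈ 129.00.

y ≈ 129.0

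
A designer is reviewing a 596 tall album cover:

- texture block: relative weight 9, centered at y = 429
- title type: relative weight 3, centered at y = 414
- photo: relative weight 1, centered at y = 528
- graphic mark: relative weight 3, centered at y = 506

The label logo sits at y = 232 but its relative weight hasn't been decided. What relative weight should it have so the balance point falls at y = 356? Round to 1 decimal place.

Fixed elements: Σw = 9 + 3 + 1 + 3 = 16, Σw·y = 9·429 + 3·414 + 1·528 + 3·506 = 7149.
Set Σw·y/Σw = 356: (7149 + 232w) = 356·(16 + w).
Solving: w = (356·16 − 7149) / (232 − 356) = -1453 / -124 ≈ 11.72.

w ≈ 11.7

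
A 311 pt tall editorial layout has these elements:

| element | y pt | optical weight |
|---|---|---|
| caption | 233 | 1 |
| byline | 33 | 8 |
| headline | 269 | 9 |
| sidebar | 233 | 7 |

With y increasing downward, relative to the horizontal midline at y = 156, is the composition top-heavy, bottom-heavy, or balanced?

Total weight = 1 + 8 + 9 + 7 = 25.
Σw·y = 1·233 + 8·33 + 9·269 + 7·233 = 4549, so ȳ = 4549/25 ≈ 181.96.
182.0 vs midline 156 → bottom-heavy.

bottom-heavy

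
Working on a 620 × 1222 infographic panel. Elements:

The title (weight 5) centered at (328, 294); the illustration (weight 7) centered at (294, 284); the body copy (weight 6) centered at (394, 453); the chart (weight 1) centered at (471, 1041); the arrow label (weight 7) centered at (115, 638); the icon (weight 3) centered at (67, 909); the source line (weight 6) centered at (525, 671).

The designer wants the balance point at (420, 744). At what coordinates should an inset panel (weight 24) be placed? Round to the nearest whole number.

New total weight: (5 + 7 + 6 + 1 + 7 + 3 + 6) + 24 = 59.
x: need Σw·x = 59·420 = 24780. Existing = 5·328 + 7·294 + 6·394 + 1·471 + 7·115 + 3·67 + 6·525 = 10689. Remainder 14091 / 24 ≈ 587.12.
y: need Σw·y = 59·744 = 43896. Existing = 5·294 + 7·284 + 6·453 + 1·1041 + 7·638 + 3·909 + 6·671 = 18436. Remainder 25460 / 24 ≈ 1060.83.

(587, 1061)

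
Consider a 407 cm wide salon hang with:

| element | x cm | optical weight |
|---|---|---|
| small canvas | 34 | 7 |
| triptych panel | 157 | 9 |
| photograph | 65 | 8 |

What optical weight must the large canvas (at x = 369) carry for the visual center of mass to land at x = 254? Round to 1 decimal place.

w ≈ 34.1

Existing Σw = 24 (7 + 9 + 8); existing moment 7·34 + 9·157 + 8·65 = 2171.
For the centroid to hit 254: (2171 + w·369) / (24 + w) = 254.
So w = (254·24 − 2171)/(369 − 254) = 3925/115 ≈ 34.13.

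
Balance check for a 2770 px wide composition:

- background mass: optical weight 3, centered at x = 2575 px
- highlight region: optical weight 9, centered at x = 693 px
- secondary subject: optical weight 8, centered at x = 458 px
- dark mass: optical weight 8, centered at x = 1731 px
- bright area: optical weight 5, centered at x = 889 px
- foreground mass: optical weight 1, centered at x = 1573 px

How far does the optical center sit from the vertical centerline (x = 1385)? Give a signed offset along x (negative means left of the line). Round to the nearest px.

Σw = 3 + 9 + 8 + 8 + 5 + 1 = 34.
Σw·x = 37492; x̄ = 37492/34 ≈ 1102.71.
Offset from x = 1385: 1102.71 − 1385 ≈ -282.29.

≈ -282 px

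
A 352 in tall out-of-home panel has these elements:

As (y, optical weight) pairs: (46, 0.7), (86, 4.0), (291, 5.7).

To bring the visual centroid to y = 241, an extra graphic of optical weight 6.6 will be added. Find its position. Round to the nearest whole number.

After adding the extra graphic, total weight = 0.7 + 4.0 + 5.7 + 6.6 = 17.0.
y: target moment 17.0×241 = 4097.0; current 0.7·46 + 4.0·86 + 5.7·291 = 2034.9; the extra graphic supplies 2062.1, so y = 2062.1/6.6 ≈ 312.44.

y ≈ 312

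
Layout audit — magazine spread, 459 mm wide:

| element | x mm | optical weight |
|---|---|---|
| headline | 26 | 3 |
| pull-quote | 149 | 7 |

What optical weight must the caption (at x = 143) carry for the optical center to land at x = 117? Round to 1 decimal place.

Known weights sum to 3 + 7 = 10; their moment is 3·26 + 7·149 = 1121.
Balance at x = 117 requires (1121 + w·143) / (10 + w) = 117.
Solving: w = (117·10 − 1121) / (143 − 117) = 49 / 26 ≈ 1.88.

w ≈ 1.9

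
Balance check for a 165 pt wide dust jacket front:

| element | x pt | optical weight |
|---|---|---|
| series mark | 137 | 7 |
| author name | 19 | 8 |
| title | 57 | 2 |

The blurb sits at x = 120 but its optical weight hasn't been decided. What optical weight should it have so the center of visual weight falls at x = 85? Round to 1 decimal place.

w ≈ 6.3

Fixed elements: Σw = 7 + 8 + 2 = 17, Σw·x = 7·137 + 8·19 + 2·57 = 1225.
For the centroid to hit 85: (1225 + w·120) / (17 + w) = 85.
Rearranging, w·(120 − 85) = 85·17 − 1225 = 220, so w ≈ 220/35 = 6.29.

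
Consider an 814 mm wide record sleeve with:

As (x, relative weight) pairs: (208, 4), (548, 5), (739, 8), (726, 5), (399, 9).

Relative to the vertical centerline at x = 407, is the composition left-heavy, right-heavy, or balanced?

right-heavy

Total weight = 4 + 5 + 8 + 5 + 9 = 31.
Σw·x = 4·208 + 5·548 + 8·739 + 5·726 + 9·399 = 16705, so x̄ = 16705/31 ≈ 538.87.
538.9 vs midline 407 → right-heavy.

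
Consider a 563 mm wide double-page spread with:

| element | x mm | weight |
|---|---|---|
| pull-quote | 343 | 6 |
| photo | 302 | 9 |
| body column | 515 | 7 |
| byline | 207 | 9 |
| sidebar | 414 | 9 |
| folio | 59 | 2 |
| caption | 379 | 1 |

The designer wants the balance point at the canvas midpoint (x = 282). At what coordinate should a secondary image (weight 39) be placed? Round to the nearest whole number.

New total weight: (6 + 9 + 7 + 9 + 9 + 2 + 1) + 39 = 82.
x: need Σw·x = 82·282 = 23124. Existing = 6·343 + 9·302 + 7·515 + 9·207 + 9·414 + 2·59 + 1·379 = 14467. Remainder 8657 / 39 ≈ 221.97.

x ≈ 222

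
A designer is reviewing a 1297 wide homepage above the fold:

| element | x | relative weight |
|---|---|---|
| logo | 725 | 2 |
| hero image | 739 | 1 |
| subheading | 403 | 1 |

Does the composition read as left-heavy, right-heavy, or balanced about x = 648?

Total weight = 2 + 1 + 1 = 4.
x-moment: 2·725 + 1·739 + 1·403 = 2592; centroid 2592/4 ≈ 648.00.
The centroid 648.00 matches the midline at 648, so the layout is balanced.

balanced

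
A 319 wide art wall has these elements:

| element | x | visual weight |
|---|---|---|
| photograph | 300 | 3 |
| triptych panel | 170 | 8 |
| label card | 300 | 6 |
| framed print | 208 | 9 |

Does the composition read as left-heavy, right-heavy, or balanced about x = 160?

right-heavy

Σw = 3 + 8 + 6 + 9 = 26.
x: (3·300 + 8·170 + 6·300 + 9·208) / 26 = 5932 / 26 ≈ 228.15
Since 228.2 is right of 160, the composition reads right-heavy.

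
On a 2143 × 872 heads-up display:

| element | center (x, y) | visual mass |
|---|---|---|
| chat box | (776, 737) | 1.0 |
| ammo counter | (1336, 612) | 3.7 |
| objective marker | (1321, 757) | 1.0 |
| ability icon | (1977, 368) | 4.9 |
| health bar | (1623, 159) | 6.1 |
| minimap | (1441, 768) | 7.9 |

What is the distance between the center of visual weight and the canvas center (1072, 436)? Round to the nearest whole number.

≈ 479

Weights sum to 1.0 + 3.7 + 1.0 + 4.9 + 6.1 + 7.9 = 24.6.
x-moment: 1.0·776 + 3.7·1336 + 1.0·1321 + 4.9·1977 + 6.1·1623 + 7.9·1441 = 38011.7; centroid 38011.7/24.6 ≈ 1545.19.
y-moment: 1.0·737 + 3.7·612 + 1.0·757 + 4.9·368 + 6.1·159 + 7.9·768 = 12598.7; centroid 12598.7/24.6 ≈ 512.14.
From (1072, 436): dx = 473.19, dy = 76.14, so the distance is √(dx²+dy²) ≈ 479.28.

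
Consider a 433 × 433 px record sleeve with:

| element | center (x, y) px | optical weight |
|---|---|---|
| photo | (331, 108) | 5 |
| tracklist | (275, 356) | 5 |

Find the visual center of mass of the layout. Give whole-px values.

Weights sum to 5 + 5 = 10.
x: (5·331 + 5·275) / 10 = 3030 / 10 ≈ 303.00
y: (5·108 + 5·356) / 10 = 2320 / 10 ≈ 232.00

(303, 232)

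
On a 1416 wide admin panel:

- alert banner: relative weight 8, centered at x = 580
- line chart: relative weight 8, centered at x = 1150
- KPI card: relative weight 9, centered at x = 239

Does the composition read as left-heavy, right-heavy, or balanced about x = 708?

Σw = 8 + 8 + 9 = 25.
Σw·x = 8·580 + 8·1150 + 9·239 = 15991, so x̄ = 15991/25 ≈ 639.64.
Since 639.6 is left of 708, the composition reads left-heavy.

left-heavy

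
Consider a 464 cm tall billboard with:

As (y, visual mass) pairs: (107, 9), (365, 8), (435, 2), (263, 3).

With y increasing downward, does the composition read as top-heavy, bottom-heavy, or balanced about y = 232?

Total weight = 9 + 8 + 2 + 3 = 22.
y: (9·107 + 8·365 + 2·435 + 3·263) / 22 = 5542 / 22 ≈ 251.91
Since 251.9 is below (larger y than) 232, the composition reads bottom-heavy.

bottom-heavy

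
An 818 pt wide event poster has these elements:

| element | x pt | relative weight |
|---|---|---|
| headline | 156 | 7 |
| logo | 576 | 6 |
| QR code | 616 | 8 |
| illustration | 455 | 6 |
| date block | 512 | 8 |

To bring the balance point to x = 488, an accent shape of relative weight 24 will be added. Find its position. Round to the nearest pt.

x ≈ 520

After adding the accent shape, total weight = 7 + 6 + 8 + 6 + 8 + 24 = 59.
Along x: (16302 + 24·x) / 59 = 488 (existing moment 7·156 + 6·576 + 8·616 + 6·455 + 8·512 = 16302) ⇒ x = (28792 − 16302) / 24 ≈ 520.42.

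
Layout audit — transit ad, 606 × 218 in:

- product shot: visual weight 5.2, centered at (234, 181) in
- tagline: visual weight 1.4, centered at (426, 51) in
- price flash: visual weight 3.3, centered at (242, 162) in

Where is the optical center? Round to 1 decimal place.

(263.8, 156.3)

Weights sum to 5.2 + 1.4 + 3.3 = 9.9.
x-moment: 5.2·234 + 1.4·426 + 3.3·242 = 2611.8; centroid 2611.8/9.9 ≈ 263.82.
y-moment: 5.2·181 + 1.4·51 + 3.3·162 = 1547.2; centroid 1547.2/9.9 ≈ 156.28.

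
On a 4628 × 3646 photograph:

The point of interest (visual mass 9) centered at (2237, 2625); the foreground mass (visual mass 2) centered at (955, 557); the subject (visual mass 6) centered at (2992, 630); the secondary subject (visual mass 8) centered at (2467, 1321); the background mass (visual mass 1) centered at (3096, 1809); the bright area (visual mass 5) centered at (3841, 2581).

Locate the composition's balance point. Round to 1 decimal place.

(2646.2, 1735.5)

Σw = 9 + 2 + 6 + 8 + 1 + 5 = 31.
x: moment 82032 / weight 31 ≈ 2646.19
y: moment 53801 / weight 31 ≈ 1735.52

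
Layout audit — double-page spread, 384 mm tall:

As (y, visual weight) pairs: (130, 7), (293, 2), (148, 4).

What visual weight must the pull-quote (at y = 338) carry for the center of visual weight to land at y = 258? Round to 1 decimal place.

w ≈ 15.8

Known weights sum to 7 + 2 + 4 = 13; their moment is 7·130 + 2·293 + 4·148 = 2088.
Set Σw·y/Σw = 258: (2088 + 338w) = 258·(13 + w).
Solving: w = (258·13 − 2088) / (338 − 258) = 1266 / 80 ≈ 15.82.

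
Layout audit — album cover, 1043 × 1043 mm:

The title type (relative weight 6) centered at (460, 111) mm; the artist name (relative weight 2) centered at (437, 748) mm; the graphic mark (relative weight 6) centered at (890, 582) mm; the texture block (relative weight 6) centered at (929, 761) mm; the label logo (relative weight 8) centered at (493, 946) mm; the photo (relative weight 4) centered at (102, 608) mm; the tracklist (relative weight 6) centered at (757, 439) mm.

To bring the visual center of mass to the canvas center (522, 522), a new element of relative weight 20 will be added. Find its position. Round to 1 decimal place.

(341.7, 371.1)

New total weight: (6 + 2 + 6 + 6 + 8 + 4 + 6) + 20 = 58.
x: need Σw·x = 58·522 = 30276. Existing = 6·460 + 2·437 + 6·890 + 6·929 + 8·493 + 4·102 + 6·757 = 23442. Remainder 6834 / 20 ≈ 341.70.
y: need Σw·y = 58·522 = 30276. Existing = 6·111 + 2·748 + 6·582 + 6·761 + 8·946 + 4·608 + 6·439 = 22854. Remainder 7422 / 20 ≈ 371.10.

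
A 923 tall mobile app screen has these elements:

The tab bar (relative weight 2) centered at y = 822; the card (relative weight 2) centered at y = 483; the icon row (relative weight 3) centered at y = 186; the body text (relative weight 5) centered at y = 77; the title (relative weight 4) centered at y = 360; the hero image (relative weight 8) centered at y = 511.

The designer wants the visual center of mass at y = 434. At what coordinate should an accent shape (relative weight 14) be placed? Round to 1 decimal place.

With the accent shape, Σw becomes 2 + 2 + 3 + 5 + 4 + 8 + 14 = 38.
y: target moment 38×434 = 16492; current 2·822 + 2·483 + 3·186 + 5·77 + 4·360 + 8·511 = 9081; the accent shape supplies 7411, so y = 7411/14 ≈ 529.36.

y ≈ 529.4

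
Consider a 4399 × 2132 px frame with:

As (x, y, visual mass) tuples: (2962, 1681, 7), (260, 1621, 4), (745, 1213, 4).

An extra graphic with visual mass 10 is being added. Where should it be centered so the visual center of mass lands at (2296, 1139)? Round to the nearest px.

(3265, 537)

With the extra graphic, Σw becomes 7 + 4 + 4 + 10 = 25.
x: target moment 25×2296 = 57400; current 7·2962 + 4·260 + 4·745 = 24754; the extra graphic supplies 32646, so x = 32646/10 ≈ 3264.60.
y: target moment 25×1139 = 28475; current 7·1681 + 4·1621 + 4·1213 = 23103; the extra graphic supplies 5372, so y = 5372/10 ≈ 537.20.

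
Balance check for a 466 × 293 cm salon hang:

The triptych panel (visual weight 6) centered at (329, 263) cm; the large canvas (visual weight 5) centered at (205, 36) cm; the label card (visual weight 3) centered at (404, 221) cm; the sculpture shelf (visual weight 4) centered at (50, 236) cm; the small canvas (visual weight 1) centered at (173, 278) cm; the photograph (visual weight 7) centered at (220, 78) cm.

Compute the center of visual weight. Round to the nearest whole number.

Total weight = 6 + 5 + 3 + 4 + 1 + 7 = 26.
x: (6·329 + 5·205 + 3·404 + 4·50 + 1·173 + 7·220) / 26 = 6124 / 26 ≈ 235.54
y: (6·263 + 5·36 + 3·221 + 4·236 + 1·278 + 7·78) / 26 = 4189 / 26 ≈ 161.12

(236, 161)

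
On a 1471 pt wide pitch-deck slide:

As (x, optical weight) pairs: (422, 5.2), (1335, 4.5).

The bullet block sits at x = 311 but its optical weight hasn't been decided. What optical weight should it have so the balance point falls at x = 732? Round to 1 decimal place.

Existing Σw = 9.7 (5.2 + 4.5); existing moment 5.2·422 + 4.5·1335 = 8201.9.
For the centroid to hit 732: (8201.9 + w·311) / (9.7 + w) = 732.
Solving: w = (732·9.7 − 8201.9) / (311 − 732) = -1101.5 / -421 ≈ 2.62.

w ≈ 2.6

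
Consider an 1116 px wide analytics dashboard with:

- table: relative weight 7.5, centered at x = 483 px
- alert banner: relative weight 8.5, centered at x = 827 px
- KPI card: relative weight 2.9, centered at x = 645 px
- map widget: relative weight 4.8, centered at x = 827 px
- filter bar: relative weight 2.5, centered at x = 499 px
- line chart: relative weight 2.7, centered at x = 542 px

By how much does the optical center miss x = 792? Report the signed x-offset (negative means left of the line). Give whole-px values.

Weights sum to 7.5 + 8.5 + 2.9 + 4.8 + 2.5 + 2.7 = 28.9.
x: (7.5·483 + 8.5·827 + 2.9·645 + 4.8·827 + 2.5·499 + 2.7·542) / 28.9 = 19203.0 / 28.9 ≈ 664.46
Against x = 792, that's 664.46 − 792 = -127.54.

≈ -128 px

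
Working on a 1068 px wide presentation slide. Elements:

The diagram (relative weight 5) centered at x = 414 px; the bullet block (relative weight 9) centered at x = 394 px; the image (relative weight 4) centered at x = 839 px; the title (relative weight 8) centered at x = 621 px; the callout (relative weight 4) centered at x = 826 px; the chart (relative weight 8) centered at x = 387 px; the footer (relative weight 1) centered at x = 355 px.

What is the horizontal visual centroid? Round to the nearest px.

x ≈ 531

Σw = 5 + 9 + 4 + 8 + 4 + 8 + 1 = 39.
x-moment: 5·414 + 9·394 + 4·839 + 8·621 + 4·826 + 8·387 + 1·355 = 20695; centroid 20695/39 ≈ 530.64.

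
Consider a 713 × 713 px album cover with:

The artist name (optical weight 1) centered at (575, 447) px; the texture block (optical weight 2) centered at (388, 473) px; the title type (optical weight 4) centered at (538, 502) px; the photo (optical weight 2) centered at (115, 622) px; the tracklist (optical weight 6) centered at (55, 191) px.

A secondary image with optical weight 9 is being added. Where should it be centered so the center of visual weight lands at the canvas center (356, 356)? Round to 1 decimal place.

With the secondary image, Σw becomes 1 + 2 + 4 + 2 + 6 + 9 = 24.
x: target moment 24×356 = 8544; current 1·575 + 2·388 + 4·538 + 2·115 + 6·55 = 4063; the secondary image supplies 4481, so x = 4481/9 ≈ 497.89.
y: target moment 24×356 = 8544; current 1·447 + 2·473 + 4·502 + 2·622 + 6·191 = 5791; the secondary image supplies 2753, so y = 2753/9 ≈ 305.89.

(497.9, 305.9)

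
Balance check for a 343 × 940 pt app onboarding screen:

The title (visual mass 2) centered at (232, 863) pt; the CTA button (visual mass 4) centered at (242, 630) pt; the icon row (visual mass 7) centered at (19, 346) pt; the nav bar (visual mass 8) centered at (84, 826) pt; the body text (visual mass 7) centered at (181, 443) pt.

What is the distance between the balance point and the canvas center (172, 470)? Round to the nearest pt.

≈ 124 pt

Σw = 2 + 4 + 7 + 8 + 7 = 28.
Σw·x = 2·232 + 4·242 + 7·19 + 8·84 + 7·181 = 3504, so x̄ = 3504/28 ≈ 125.14.
Σw·y = 2·863 + 4·630 + 7·346 + 8·826 + 7·443 = 16377, so ȳ = 16377/28 ≈ 584.89.
From (172, 470): dx = -46.86, dy = 114.89, so the distance is √(dx²+dy²) ≈ 124.08.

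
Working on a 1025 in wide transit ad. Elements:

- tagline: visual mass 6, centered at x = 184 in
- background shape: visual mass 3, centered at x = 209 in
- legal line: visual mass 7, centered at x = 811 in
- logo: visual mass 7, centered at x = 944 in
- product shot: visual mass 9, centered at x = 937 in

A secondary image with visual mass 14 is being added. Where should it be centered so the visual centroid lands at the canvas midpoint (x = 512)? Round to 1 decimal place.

After adding the secondary image, total weight = 6 + 3 + 7 + 7 + 9 + 14 = 46.
Along x: (22449 + 14·x) / 46 = 512 (existing moment 6·184 + 3·209 + 7·811 + 7·944 + 9·937 = 22449) ⇒ x = (23552 − 22449) / 14 ≈ 78.79.

x ≈ 78.8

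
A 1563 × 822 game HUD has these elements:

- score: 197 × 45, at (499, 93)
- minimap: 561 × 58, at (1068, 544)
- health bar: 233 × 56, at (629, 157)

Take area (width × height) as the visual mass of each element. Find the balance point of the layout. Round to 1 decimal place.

Areas → weights: score 197·45 = 8865, minimap 561·58 = 32538, health bar 233·56 = 13048; Σw = 54451.
Σw·x = 8865·499 + 32538·1068 + 13048·629 = 47381411, so x̄ = 47381411/54451 ≈ 870.17.
Σw·y = 8865·93 + 32538·544 + 13048·157 = 20573653, so ȳ = 20573653/54451 ≈ 377.84.

(870.2, 377.8)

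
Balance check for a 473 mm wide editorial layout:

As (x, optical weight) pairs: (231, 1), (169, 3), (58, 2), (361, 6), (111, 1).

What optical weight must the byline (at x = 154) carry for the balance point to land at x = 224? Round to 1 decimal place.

w ≈ 3.1

Fixed elements: Σw = 1 + 3 + 2 + 6 + 1 = 13, Σw·x = 1·231 + 3·169 + 2·58 + 6·361 + 1·111 = 3131.
For the centroid to hit 224: (3131 + w·154) / (13 + w) = 224.
Rearranging, w·(154 − 224) = 224·13 − 3131 = -219, so w ≈ -219/-70 = 3.13.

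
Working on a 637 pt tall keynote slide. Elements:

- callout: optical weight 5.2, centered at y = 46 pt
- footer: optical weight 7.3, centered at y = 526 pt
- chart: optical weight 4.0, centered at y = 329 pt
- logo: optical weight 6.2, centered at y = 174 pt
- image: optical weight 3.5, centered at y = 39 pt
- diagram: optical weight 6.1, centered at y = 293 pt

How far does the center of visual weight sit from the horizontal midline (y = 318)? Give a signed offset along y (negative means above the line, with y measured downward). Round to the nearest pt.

≈ -58 pt

Weights sum to 5.2 + 7.3 + 4.0 + 6.2 + 3.5 + 6.1 = 32.3.
Σw·y = 8397.6; ȳ = 8397.6/32.3 ≈ 259.99.
Difference: 259.99 − 318 ≈ -58.01.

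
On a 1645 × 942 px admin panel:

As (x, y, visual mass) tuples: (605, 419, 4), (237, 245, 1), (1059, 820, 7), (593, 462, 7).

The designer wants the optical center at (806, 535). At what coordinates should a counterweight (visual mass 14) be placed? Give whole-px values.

After adding the counterweight, total weight = 4 + 1 + 7 + 7 + 14 = 33.
x: need Σw·x = 33·806 = 26598. Existing = 4·605 + 1·237 + 7·1059 + 7·593 = 14221. Remainder 12377 / 14 ≈ 884.07.
y: need Σw·y = 33·535 = 17655. Existing = 4·419 + 1·245 + 7·820 + 7·462 = 10895. Remainder 6760 / 14 ≈ 482.86.

(884, 483)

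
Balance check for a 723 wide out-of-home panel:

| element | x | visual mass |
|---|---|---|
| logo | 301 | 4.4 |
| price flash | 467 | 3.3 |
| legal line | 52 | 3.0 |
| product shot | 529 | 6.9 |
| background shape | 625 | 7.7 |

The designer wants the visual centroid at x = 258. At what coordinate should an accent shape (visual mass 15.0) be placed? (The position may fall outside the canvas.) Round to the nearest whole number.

x ≈ -72

New total weight: (4.4 + 3.3 + 3.0 + 6.9 + 7.7) + 15.0 = 40.3.
x: target moment 40.3×258 = 10397.4; current 4.4·301 + 3.3·467 + 3.0·52 + 6.9·529 + 7.7·625 = 11484.1; the accent shape supplies -1086.7, so x = -1086.7/15.0 ≈ -72.45.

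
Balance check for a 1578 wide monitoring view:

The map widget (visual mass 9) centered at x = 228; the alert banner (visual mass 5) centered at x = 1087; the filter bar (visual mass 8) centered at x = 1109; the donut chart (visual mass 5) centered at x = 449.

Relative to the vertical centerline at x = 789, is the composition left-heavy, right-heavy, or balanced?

Total weight = 9 + 5 + 8 + 5 = 27.
x-moment: 9·228 + 5·1087 + 8·1109 + 5·449 = 18604; centroid 18604/27 ≈ 689.04.
689.0 vs midline 789 → left-heavy.

left-heavy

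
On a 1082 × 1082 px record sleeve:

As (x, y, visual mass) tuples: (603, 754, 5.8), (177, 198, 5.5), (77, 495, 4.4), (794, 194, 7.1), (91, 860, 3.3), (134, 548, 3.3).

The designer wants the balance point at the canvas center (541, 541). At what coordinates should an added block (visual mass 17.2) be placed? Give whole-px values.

(815, 671)

New total weight: (5.8 + 5.5 + 4.4 + 7.1 + 3.3 + 3.3) + 17.2 = 46.6.
x: target moment 46.6×541 = 25210.6; current 5.8·603 + 5.5·177 + 4.4·77 + 7.1·794 + 3.3·91 + 3.3·134 = 11189.6; the added block supplies 14021.0, so x = 14021.0/17.2 ≈ 815.17.
y: target moment 46.6×541 = 25210.6; current 5.8·754 + 5.5·198 + 4.4·495 + 7.1·194 + 3.3·860 + 3.3·548 = 13664.0; the added block supplies 11546.6, so y = 11546.6/17.2 ≈ 671.31.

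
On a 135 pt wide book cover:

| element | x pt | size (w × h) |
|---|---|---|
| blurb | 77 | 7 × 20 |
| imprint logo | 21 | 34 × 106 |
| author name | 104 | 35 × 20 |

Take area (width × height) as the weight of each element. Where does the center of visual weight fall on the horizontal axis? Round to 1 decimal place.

x ≈ 35.8

Areas → weights: blurb 7·20 = 140, imprint logo 34·106 = 3604, author name 35·20 = 700; Σw = 4444.
Σw·x = 140·77 + 3604·21 + 700·104 = 159264, so x̄ = 159264/4444 ≈ 35.84.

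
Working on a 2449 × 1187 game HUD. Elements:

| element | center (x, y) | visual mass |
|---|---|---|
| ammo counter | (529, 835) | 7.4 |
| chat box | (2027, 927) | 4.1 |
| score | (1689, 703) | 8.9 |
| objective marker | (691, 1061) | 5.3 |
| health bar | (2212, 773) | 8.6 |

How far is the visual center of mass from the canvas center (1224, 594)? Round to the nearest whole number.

Σw = 7.4 + 4.1 + 8.9 + 5.3 + 8.6 = 34.3.
Σw·x = 7.4·529 + 4.1·2027 + 8.9·1689 + 5.3·691 + 8.6·2212 = 49942.9, so x̄ = 49942.9/34.3 ≈ 1456.06.
Σw·y = 7.4·835 + 4.1·927 + 8.9·703 + 5.3·1061 + 8.6·773 = 28507.5, so ȳ = 28507.5/34.3 ≈ 831.12.
From (1224, 594): dx = 232.06, dy = 237.12, so the distance is √(dx²+dy²) ≈ 331.78.

≈ 332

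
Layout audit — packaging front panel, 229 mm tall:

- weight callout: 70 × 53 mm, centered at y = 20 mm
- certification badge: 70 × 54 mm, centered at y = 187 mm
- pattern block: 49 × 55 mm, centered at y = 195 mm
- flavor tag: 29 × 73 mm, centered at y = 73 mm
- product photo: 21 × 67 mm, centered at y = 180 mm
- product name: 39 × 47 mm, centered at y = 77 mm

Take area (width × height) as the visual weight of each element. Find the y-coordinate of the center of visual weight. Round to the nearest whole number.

y ≈ 119

Areas → weights: weight callout 70·53 = 3710, certification badge 70·54 = 3780, pattern block 49·55 = 2695, flavor tag 29·73 = 2117, product photo 21·67 = 1407, product name 39·47 = 1833; Σw = 15542.
y: (3710·20 + 3780·187 + 2695·195 + 2117·73 + 1407·180 + 1833·77) / 15542 = 1855527 / 15542 ≈ 119.39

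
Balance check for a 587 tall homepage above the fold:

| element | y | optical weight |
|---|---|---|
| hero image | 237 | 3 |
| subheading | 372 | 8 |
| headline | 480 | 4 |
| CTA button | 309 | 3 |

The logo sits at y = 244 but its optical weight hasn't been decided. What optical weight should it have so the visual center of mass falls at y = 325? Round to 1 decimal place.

Fixed elements: Σw = 3 + 8 + 4 + 3 = 18, Σw·y = 3·237 + 8·372 + 4·480 + 3·309 = 6534.
For the centroid to hit 325: (6534 + w·244) / (18 + w) = 325.
Solving: w = (325·18 − 6534) / (244 − 325) = -684 / -81 ≈ 8.44.

w ≈ 8.4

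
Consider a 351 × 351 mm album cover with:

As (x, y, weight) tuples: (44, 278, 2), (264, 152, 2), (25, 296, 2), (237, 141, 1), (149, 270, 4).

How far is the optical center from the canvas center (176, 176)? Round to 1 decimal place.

Weights sum to 2 + 2 + 2 + 1 + 4 = 11.
x-moment: 2·44 + 2·264 + 2·25 + 1·237 + 4·149 = 1499; centroid 1499/11 ≈ 136.27.
y-moment: 2·278 + 2·152 + 2·296 + 1·141 + 4·270 = 2673; centroid 2673/11 ≈ 243.00.
Offset from (176, 176): Δx ≈ -39.73, Δy ≈ 67.00; distance = √(Δx² + Δy²) ≈ 77.89.

≈ 77.9 mm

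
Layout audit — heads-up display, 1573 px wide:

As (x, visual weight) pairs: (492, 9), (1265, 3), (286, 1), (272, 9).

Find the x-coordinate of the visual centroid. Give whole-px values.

Total weight = 9 + 3 + 1 + 9 = 22.
x: (9·492 + 3·1265 + 1·286 + 9·272) / 22 = 10957 / 22 ≈ 498.05

x ≈ 498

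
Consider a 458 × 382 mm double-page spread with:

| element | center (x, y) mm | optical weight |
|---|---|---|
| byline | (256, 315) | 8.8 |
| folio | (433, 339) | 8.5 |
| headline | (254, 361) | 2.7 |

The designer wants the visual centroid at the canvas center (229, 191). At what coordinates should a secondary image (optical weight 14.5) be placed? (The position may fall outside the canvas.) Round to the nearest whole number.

New total weight: (8.8 + 8.5 + 2.7) + 14.5 = 34.5.
Along x: (6619.1 + 14.5·x) / 34.5 = 229 (existing moment 8.8·256 + 8.5·433 + 2.7·254 = 6619.1) ⇒ x = (7900.5 − 6619.1) / 14.5 ≈ 88.37.
Along y: (6628.2 + 14.5·y) / 34.5 = 191 (existing moment 8.8·315 + 8.5·339 + 2.7·361 = 6628.2) ⇒ y = (6589.5 − 6628.2) / 14.5 ≈ -2.67.

(88, -3)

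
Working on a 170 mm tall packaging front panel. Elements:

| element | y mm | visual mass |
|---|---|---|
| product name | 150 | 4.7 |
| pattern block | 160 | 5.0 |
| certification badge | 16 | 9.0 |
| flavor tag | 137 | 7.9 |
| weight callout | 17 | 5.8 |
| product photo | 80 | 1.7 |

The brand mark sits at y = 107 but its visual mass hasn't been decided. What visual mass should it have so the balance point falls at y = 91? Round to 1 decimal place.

w ≈ 8.6

Fixed elements: Σw = 4.7 + 5.0 + 9.0 + 7.9 + 5.8 + 1.7 = 34.1, Σw·y = 4.7·150 + 5.0·160 + 9.0·16 + 7.9·137 + 5.8·17 + 1.7·80 = 2965.9.
Set Σw·y/Σw = 91: (2965.9 + 107w) = 91·(34.1 + w).
So w = (91·34.1 − 2965.9)/(107 − 91) = 137.2/16 ≈ 8.58.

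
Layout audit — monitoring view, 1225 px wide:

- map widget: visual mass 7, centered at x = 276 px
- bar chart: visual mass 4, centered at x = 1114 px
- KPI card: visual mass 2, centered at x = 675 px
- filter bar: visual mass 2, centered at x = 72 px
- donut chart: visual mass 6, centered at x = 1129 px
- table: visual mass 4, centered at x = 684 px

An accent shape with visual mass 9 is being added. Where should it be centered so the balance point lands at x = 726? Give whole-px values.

x ≈ 810

After adding the accent shape, total weight = 7 + 4 + 2 + 2 + 6 + 4 + 9 = 34.
x: target moment 34×726 = 24684; current 7·276 + 4·1114 + 2·675 + 2·72 + 6·1129 + 4·684 = 17392; the accent shape supplies 7292, so x = 7292/9 ≈ 810.22.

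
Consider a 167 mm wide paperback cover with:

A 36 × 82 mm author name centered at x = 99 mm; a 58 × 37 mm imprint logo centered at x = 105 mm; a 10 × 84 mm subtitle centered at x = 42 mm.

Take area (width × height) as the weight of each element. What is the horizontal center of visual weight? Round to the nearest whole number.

x ≈ 93

Areas → weights: author name 36·82 = 2952, imprint logo 58·37 = 2146, subtitle 10·84 = 840; Σw = 5938.
Σw·x = 2952·99 + 2146·105 + 840·42 = 552858, so x̄ = 552858/5938 ≈ 93.11.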